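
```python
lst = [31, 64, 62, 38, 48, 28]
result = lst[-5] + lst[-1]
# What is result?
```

lst has length 6. Negative index -5 maps to positive index 6 + (-5) = 1. lst[1] = 64.
lst has length 6. Negative index -1 maps to positive index 6 + (-1) = 5. lst[5] = 28.
Sum: 64 + 28 = 92.

92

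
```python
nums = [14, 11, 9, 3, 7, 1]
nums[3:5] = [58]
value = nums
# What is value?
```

nums starts as [14, 11, 9, 3, 7, 1] (length 6). The slice nums[3:5] covers indices [3, 4] with values [3, 7]. Replacing that slice with [58] (different length) produces [14, 11, 9, 58, 1].

[14, 11, 9, 58, 1]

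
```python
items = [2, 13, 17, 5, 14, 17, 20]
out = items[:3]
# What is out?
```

items has length 7. The slice items[:3] selects indices [0, 1, 2] (0->2, 1->13, 2->17), giving [2, 13, 17].

[2, 13, 17]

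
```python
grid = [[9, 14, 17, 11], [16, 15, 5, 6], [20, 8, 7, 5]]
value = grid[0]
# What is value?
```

grid has 3 rows. Row 0 is [9, 14, 17, 11].

[9, 14, 17, 11]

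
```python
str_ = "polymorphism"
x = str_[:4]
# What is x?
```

str_ has length 12. The slice str_[:4] selects indices [0, 1, 2, 3] (0->'p', 1->'o', 2->'l', 3->'y'), giving 'poly'.

'poly'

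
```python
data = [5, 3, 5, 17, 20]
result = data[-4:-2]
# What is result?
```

data has length 5. The slice data[-4:-2] selects indices [1, 2] (1->3, 2->5), giving [3, 5].

[3, 5]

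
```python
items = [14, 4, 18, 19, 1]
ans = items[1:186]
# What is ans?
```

items has length 5. The slice items[1:186] selects indices [1, 2, 3, 4] (1->4, 2->18, 3->19, 4->1), giving [4, 18, 19, 1].

[4, 18, 19, 1]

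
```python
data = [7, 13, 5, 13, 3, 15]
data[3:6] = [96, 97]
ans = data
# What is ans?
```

data starts as [7, 13, 5, 13, 3, 15] (length 6). The slice data[3:6] covers indices [3, 4, 5] with values [13, 3, 15]. Replacing that slice with [96, 97] (different length) produces [7, 13, 5, 96, 97].

[7, 13, 5, 96, 97]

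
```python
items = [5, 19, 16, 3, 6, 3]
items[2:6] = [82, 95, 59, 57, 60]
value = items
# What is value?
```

items starts as [5, 19, 16, 3, 6, 3] (length 6). The slice items[2:6] covers indices [2, 3, 4, 5] with values [16, 3, 6, 3]. Replacing that slice with [82, 95, 59, 57, 60] (different length) produces [5, 19, 82, 95, 59, 57, 60].

[5, 19, 82, 95, 59, 57, 60]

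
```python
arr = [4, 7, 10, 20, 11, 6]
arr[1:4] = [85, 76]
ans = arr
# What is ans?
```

arr starts as [4, 7, 10, 20, 11, 6] (length 6). The slice arr[1:4] covers indices [1, 2, 3] with values [7, 10, 20]. Replacing that slice with [85, 76] (different length) produces [4, 85, 76, 11, 6].

[4, 85, 76, 11, 6]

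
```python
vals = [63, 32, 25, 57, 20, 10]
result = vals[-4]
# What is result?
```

vals has length 6. Negative index -4 maps to positive index 6 + (-4) = 2. vals[2] = 25.

25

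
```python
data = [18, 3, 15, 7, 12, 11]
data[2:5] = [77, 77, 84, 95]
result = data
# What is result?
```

data starts as [18, 3, 15, 7, 12, 11] (length 6). The slice data[2:5] covers indices [2, 3, 4] with values [15, 7, 12]. Replacing that slice with [77, 77, 84, 95] (different length) produces [18, 3, 77, 77, 84, 95, 11].

[18, 3, 77, 77, 84, 95, 11]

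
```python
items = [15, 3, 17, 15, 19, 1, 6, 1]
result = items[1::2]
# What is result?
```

items has length 8. The slice items[1::2] selects indices [1, 3, 5, 7] (1->3, 3->15, 5->1, 7->1), giving [3, 15, 1, 1].

[3, 15, 1, 1]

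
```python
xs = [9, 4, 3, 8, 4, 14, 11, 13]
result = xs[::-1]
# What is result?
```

xs has length 8. The slice xs[::-1] selects indices [7, 6, 5, 4, 3, 2, 1, 0] (7->13, 6->11, 5->14, 4->4, 3->8, 2->3, 1->4, 0->9), giving [13, 11, 14, 4, 8, 3, 4, 9].

[13, 11, 14, 4, 8, 3, 4, 9]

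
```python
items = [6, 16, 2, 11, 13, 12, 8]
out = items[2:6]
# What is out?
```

items has length 7. The slice items[2:6] selects indices [2, 3, 4, 5] (2->2, 3->11, 4->13, 5->12), giving [2, 11, 13, 12].

[2, 11, 13, 12]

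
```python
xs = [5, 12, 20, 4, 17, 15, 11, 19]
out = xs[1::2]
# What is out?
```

xs has length 8. The slice xs[1::2] selects indices [1, 3, 5, 7] (1->12, 3->4, 5->15, 7->19), giving [12, 4, 15, 19].

[12, 4, 15, 19]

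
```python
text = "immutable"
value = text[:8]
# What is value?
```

text has length 9. The slice text[:8] selects indices [0, 1, 2, 3, 4, 5, 6, 7] (0->'i', 1->'m', 2->'m', 3->'u', 4->'t', 5->'a', 6->'b', 7->'l'), giving 'immutabl'.

'immutabl'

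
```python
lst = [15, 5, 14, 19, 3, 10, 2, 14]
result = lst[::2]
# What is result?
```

lst has length 8. The slice lst[::2] selects indices [0, 2, 4, 6] (0->15, 2->14, 4->3, 6->2), giving [15, 14, 3, 2].

[15, 14, 3, 2]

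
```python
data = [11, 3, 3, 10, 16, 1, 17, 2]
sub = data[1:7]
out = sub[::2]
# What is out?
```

data has length 8. The slice data[1:7] selects indices [1, 2, 3, 4, 5, 6] (1->3, 2->3, 3->10, 4->16, 5->1, 6->17), giving [3, 3, 10, 16, 1, 17]. So sub = [3, 3, 10, 16, 1, 17]. sub has length 6. The slice sub[::2] selects indices [0, 2, 4] (0->3, 2->10, 4->1), giving [3, 10, 1].

[3, 10, 1]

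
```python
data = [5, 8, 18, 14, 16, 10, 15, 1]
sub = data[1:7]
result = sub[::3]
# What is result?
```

data has length 8. The slice data[1:7] selects indices [1, 2, 3, 4, 5, 6] (1->8, 2->18, 3->14, 4->16, 5->10, 6->15), giving [8, 18, 14, 16, 10, 15]. So sub = [8, 18, 14, 16, 10, 15]. sub has length 6. The slice sub[::3] selects indices [0, 3] (0->8, 3->16), giving [8, 16].

[8, 16]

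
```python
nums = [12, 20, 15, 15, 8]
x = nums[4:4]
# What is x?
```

nums has length 5. The slice nums[4:4] resolves to an empty index range, so the result is [].

[]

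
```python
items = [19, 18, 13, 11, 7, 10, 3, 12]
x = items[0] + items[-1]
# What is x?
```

items has length 8. items[0] = 19.
items has length 8. Negative index -1 maps to positive index 8 + (-1) = 7. items[7] = 12.
Sum: 19 + 12 = 31.

31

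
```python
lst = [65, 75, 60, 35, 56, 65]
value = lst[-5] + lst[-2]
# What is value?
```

lst has length 6. Negative index -5 maps to positive index 6 + (-5) = 1. lst[1] = 75.
lst has length 6. Negative index -2 maps to positive index 6 + (-2) = 4. lst[4] = 56.
Sum: 75 + 56 = 131.

131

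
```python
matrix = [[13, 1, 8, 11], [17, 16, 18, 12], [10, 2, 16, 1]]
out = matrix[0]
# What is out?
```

matrix has 3 rows. Row 0 is [13, 1, 8, 11].

[13, 1, 8, 11]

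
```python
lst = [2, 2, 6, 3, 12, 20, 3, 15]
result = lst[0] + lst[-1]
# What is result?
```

lst has length 8. lst[0] = 2.
lst has length 8. Negative index -1 maps to positive index 8 + (-1) = 7. lst[7] = 15.
Sum: 2 + 15 = 17.

17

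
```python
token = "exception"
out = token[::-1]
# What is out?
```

token has length 9. The slice token[::-1] selects indices [8, 7, 6, 5, 4, 3, 2, 1, 0] (8->'n', 7->'o', 6->'i', 5->'t', 4->'p', 3->'e', 2->'c', 1->'x', 0->'e'), giving 'noitpecxe'.

'noitpecxe'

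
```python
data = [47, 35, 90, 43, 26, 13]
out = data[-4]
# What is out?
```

data has length 6. Negative index -4 maps to positive index 6 + (-4) = 2. data[2] = 90.

90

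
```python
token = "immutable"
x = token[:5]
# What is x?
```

token has length 9. The slice token[:5] selects indices [0, 1, 2, 3, 4] (0->'i', 1->'m', 2->'m', 3->'u', 4->'t'), giving 'immut'.

'immut'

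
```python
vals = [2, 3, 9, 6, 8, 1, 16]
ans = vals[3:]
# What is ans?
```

vals has length 7. The slice vals[3:] selects indices [3, 4, 5, 6] (3->6, 4->8, 5->1, 6->16), giving [6, 8, 1, 16].

[6, 8, 1, 16]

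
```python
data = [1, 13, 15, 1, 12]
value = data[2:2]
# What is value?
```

data has length 5. The slice data[2:2] resolves to an empty index range, so the result is [].

[]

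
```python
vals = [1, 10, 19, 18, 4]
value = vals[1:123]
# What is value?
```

vals has length 5. The slice vals[1:123] selects indices [1, 2, 3, 4] (1->10, 2->19, 3->18, 4->4), giving [10, 19, 18, 4].

[10, 19, 18, 4]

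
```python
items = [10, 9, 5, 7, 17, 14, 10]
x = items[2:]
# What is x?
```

items has length 7. The slice items[2:] selects indices [2, 3, 4, 5, 6] (2->5, 3->7, 4->17, 5->14, 6->10), giving [5, 7, 17, 14, 10].

[5, 7, 17, 14, 10]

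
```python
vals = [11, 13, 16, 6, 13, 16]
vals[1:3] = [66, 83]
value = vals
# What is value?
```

vals starts as [11, 13, 16, 6, 13, 16] (length 6). The slice vals[1:3] covers indices [1, 2] with values [13, 16]. Replacing that slice with [66, 83] (same length) produces [11, 66, 83, 6, 13, 16].

[11, 66, 83, 6, 13, 16]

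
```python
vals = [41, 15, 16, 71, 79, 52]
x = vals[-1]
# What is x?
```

vals has length 6. Negative index -1 maps to positive index 6 + (-1) = 5. vals[5] = 52.

52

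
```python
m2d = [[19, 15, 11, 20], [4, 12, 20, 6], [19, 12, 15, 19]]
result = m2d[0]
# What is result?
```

m2d has 3 rows. Row 0 is [19, 15, 11, 20].

[19, 15, 11, 20]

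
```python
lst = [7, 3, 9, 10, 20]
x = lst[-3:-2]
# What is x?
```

lst has length 5. The slice lst[-3:-2] selects indices [2] (2->9), giving [9].

[9]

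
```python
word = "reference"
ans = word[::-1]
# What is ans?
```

word has length 9. The slice word[::-1] selects indices [8, 7, 6, 5, 4, 3, 2, 1, 0] (8->'e', 7->'c', 6->'n', 5->'e', 4->'r', 3->'e', 2->'f', 1->'e', 0->'r'), giving 'ecnerefer'.

'ecnerefer'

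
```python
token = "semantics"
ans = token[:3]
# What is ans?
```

token has length 9. The slice token[:3] selects indices [0, 1, 2] (0->'s', 1->'e', 2->'m'), giving 'sem'.

'sem'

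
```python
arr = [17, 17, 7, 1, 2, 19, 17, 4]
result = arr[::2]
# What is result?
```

arr has length 8. The slice arr[::2] selects indices [0, 2, 4, 6] (0->17, 2->7, 4->2, 6->17), giving [17, 7, 2, 17].

[17, 7, 2, 17]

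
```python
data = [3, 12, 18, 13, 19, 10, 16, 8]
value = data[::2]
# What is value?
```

data has length 8. The slice data[::2] selects indices [0, 2, 4, 6] (0->3, 2->18, 4->19, 6->16), giving [3, 18, 19, 16].

[3, 18, 19, 16]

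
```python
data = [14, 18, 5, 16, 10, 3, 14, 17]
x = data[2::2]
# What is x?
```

data has length 8. The slice data[2::2] selects indices [2, 4, 6] (2->5, 4->10, 6->14), giving [5, 10, 14].

[5, 10, 14]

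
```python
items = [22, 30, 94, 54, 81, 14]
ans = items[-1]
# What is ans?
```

items has length 6. Negative index -1 maps to positive index 6 + (-1) = 5. items[5] = 14.

14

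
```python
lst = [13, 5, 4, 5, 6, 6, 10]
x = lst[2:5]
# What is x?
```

lst has length 7. The slice lst[2:5] selects indices [2, 3, 4] (2->4, 3->5, 4->6), giving [4, 5, 6].

[4, 5, 6]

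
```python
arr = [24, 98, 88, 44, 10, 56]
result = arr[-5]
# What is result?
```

arr has length 6. Negative index -5 maps to positive index 6 + (-5) = 1. arr[1] = 98.

98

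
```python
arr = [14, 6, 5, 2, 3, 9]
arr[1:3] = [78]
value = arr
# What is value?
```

arr starts as [14, 6, 5, 2, 3, 9] (length 6). The slice arr[1:3] covers indices [1, 2] with values [6, 5]. Replacing that slice with [78] (different length) produces [14, 78, 2, 3, 9].

[14, 78, 2, 3, 9]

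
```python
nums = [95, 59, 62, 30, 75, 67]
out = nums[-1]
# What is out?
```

nums has length 6. Negative index -1 maps to positive index 6 + (-1) = 5. nums[5] = 67.

67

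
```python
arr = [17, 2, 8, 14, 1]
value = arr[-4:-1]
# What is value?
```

arr has length 5. The slice arr[-4:-1] selects indices [1, 2, 3] (1->2, 2->8, 3->14), giving [2, 8, 14].

[2, 8, 14]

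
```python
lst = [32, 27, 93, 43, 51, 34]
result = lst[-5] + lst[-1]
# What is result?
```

lst has length 6. Negative index -5 maps to positive index 6 + (-5) = 1. lst[1] = 27.
lst has length 6. Negative index -1 maps to positive index 6 + (-1) = 5. lst[5] = 34.
Sum: 27 + 34 = 61.

61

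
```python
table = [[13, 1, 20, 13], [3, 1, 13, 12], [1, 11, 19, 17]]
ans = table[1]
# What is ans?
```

table has 3 rows. Row 1 is [3, 1, 13, 12].

[3, 1, 13, 12]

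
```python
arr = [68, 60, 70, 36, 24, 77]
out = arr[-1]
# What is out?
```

arr has length 6. Negative index -1 maps to positive index 6 + (-1) = 5. arr[5] = 77.

77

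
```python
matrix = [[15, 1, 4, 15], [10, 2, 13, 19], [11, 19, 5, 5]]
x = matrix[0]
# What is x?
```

matrix has 3 rows. Row 0 is [15, 1, 4, 15].

[15, 1, 4, 15]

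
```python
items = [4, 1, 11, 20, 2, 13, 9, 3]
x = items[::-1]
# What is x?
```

items has length 8. The slice items[::-1] selects indices [7, 6, 5, 4, 3, 2, 1, 0] (7->3, 6->9, 5->13, 4->2, 3->20, 2->11, 1->1, 0->4), giving [3, 9, 13, 2, 20, 11, 1, 4].

[3, 9, 13, 2, 20, 11, 1, 4]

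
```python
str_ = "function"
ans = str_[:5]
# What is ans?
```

str_ has length 8. The slice str_[:5] selects indices [0, 1, 2, 3, 4] (0->'f', 1->'u', 2->'n', 3->'c', 4->'t'), giving 'funct'.

'funct'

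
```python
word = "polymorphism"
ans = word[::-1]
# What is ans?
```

word has length 12. The slice word[::-1] selects indices [11, 10, 9, 8, 7, 6, 5, 4, 3, 2, 1, 0] (11->'m', 10->'s', 9->'i', 8->'h', 7->'p', 6->'r', 5->'o', 4->'m', 3->'y', 2->'l', 1->'o', 0->'p'), giving 'msihpromylop'.

'msihpromylop'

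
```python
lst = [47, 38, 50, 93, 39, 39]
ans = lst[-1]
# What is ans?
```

lst has length 6. Negative index -1 maps to positive index 6 + (-1) = 5. lst[5] = 39.

39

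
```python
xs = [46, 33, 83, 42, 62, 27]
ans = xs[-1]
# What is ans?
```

xs has length 6. Negative index -1 maps to positive index 6 + (-1) = 5. xs[5] = 27.

27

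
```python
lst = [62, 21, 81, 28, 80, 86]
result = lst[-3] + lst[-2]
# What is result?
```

lst has length 6. Negative index -3 maps to positive index 6 + (-3) = 3. lst[3] = 28.
lst has length 6. Negative index -2 maps to positive index 6 + (-2) = 4. lst[4] = 80.
Sum: 28 + 80 = 108.

108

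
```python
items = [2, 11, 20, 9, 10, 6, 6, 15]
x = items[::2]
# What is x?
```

items has length 8. The slice items[::2] selects indices [0, 2, 4, 6] (0->2, 2->20, 4->10, 6->6), giving [2, 20, 10, 6].

[2, 20, 10, 6]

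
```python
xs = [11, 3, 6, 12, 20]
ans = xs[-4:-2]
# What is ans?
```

xs has length 5. The slice xs[-4:-2] selects indices [1, 2] (1->3, 2->6), giving [3, 6].

[3, 6]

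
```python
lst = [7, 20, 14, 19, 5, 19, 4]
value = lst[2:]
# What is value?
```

lst has length 7. The slice lst[2:] selects indices [2, 3, 4, 5, 6] (2->14, 3->19, 4->5, 5->19, 6->4), giving [14, 19, 5, 19, 4].

[14, 19, 5, 19, 4]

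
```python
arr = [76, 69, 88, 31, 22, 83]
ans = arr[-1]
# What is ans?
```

arr has length 6. Negative index -1 maps to positive index 6 + (-1) = 5. arr[5] = 83.

83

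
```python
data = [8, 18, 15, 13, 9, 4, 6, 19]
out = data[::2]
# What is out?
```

data has length 8. The slice data[::2] selects indices [0, 2, 4, 6] (0->8, 2->15, 4->9, 6->6), giving [8, 15, 9, 6].

[8, 15, 9, 6]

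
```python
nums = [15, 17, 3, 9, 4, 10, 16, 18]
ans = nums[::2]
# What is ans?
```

nums has length 8. The slice nums[::2] selects indices [0, 2, 4, 6] (0->15, 2->3, 4->4, 6->16), giving [15, 3, 4, 16].

[15, 3, 4, 16]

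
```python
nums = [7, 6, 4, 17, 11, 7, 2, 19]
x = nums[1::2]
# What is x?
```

nums has length 8. The slice nums[1::2] selects indices [1, 3, 5, 7] (1->6, 3->17, 5->7, 7->19), giving [6, 17, 7, 19].

[6, 17, 7, 19]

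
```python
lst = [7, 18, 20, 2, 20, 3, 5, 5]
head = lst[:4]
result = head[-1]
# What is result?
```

lst has length 8. The slice lst[:4] selects indices [0, 1, 2, 3] (0->7, 1->18, 2->20, 3->2), giving [7, 18, 20, 2]. So head = [7, 18, 20, 2]. Then head[-1] = 2.

2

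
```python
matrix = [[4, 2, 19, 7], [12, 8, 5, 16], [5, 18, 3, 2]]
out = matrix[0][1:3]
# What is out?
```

matrix[0] = [4, 2, 19, 7]. matrix[0] has length 4. The slice matrix[0][1:3] selects indices [1, 2] (1->2, 2->19), giving [2, 19].

[2, 19]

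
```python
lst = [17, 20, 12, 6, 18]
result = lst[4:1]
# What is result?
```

lst has length 5. The slice lst[4:1] resolves to an empty index range, so the result is [].

[]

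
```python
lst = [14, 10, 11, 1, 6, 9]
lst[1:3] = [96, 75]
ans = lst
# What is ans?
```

lst starts as [14, 10, 11, 1, 6, 9] (length 6). The slice lst[1:3] covers indices [1, 2] with values [10, 11]. Replacing that slice with [96, 75] (same length) produces [14, 96, 75, 1, 6, 9].

[14, 96, 75, 1, 6, 9]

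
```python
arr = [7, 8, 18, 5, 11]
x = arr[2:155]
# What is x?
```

arr has length 5. The slice arr[2:155] selects indices [2, 3, 4] (2->18, 3->5, 4->11), giving [18, 5, 11].

[18, 5, 11]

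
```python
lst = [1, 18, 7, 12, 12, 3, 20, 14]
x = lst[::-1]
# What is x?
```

lst has length 8. The slice lst[::-1] selects indices [7, 6, 5, 4, 3, 2, 1, 0] (7->14, 6->20, 5->3, 4->12, 3->12, 2->7, 1->18, 0->1), giving [14, 20, 3, 12, 12, 7, 18, 1].

[14, 20, 3, 12, 12, 7, 18, 1]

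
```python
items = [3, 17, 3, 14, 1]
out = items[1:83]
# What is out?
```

items has length 5. The slice items[1:83] selects indices [1, 2, 3, 4] (1->17, 2->3, 3->14, 4->1), giving [17, 3, 14, 1].

[17, 3, 14, 1]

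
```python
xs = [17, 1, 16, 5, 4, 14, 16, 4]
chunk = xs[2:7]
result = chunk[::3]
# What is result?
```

xs has length 8. The slice xs[2:7] selects indices [2, 3, 4, 5, 6] (2->16, 3->5, 4->4, 5->14, 6->16), giving [16, 5, 4, 14, 16]. So chunk = [16, 5, 4, 14, 16]. chunk has length 5. The slice chunk[::3] selects indices [0, 3] (0->16, 3->14), giving [16, 14].

[16, 14]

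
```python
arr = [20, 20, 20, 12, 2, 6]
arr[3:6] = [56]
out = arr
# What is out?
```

arr starts as [20, 20, 20, 12, 2, 6] (length 6). The slice arr[3:6] covers indices [3, 4, 5] with values [12, 2, 6]. Replacing that slice with [56] (different length) produces [20, 20, 20, 56].

[20, 20, 20, 56]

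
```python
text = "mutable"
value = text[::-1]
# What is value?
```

text has length 7. The slice text[::-1] selects indices [6, 5, 4, 3, 2, 1, 0] (6->'e', 5->'l', 4->'b', 3->'a', 2->'t', 1->'u', 0->'m'), giving 'elbatum'.

'elbatum'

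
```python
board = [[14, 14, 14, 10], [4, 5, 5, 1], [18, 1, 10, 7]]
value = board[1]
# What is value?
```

board has 3 rows. Row 1 is [4, 5, 5, 1].

[4, 5, 5, 1]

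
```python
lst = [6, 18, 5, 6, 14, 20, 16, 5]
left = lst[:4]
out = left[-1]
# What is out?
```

lst has length 8. The slice lst[:4] selects indices [0, 1, 2, 3] (0->6, 1->18, 2->5, 3->6), giving [6, 18, 5, 6]. So left = [6, 18, 5, 6]. Then left[-1] = 6.

6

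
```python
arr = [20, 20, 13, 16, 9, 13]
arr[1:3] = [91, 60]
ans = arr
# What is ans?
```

arr starts as [20, 20, 13, 16, 9, 13] (length 6). The slice arr[1:3] covers indices [1, 2] with values [20, 13]. Replacing that slice with [91, 60] (same length) produces [20, 91, 60, 16, 9, 13].

[20, 91, 60, 16, 9, 13]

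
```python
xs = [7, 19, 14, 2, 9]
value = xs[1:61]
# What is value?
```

xs has length 5. The slice xs[1:61] selects indices [1, 2, 3, 4] (1->19, 2->14, 3->2, 4->9), giving [19, 14, 2, 9].

[19, 14, 2, 9]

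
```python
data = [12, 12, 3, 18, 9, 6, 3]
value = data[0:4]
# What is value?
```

data has length 7. The slice data[0:4] selects indices [0, 1, 2, 3] (0->12, 1->12, 2->3, 3->18), giving [12, 12, 3, 18].

[12, 12, 3, 18]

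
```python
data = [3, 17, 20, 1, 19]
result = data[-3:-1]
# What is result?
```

data has length 5. The slice data[-3:-1] selects indices [2, 3] (2->20, 3->1), giving [20, 1].

[20, 1]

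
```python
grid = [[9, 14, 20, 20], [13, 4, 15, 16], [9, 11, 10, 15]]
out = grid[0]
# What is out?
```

grid has 3 rows. Row 0 is [9, 14, 20, 20].

[9, 14, 20, 20]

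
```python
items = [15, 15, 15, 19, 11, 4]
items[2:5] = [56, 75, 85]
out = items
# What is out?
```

items starts as [15, 15, 15, 19, 11, 4] (length 6). The slice items[2:5] covers indices [2, 3, 4] with values [15, 19, 11]. Replacing that slice with [56, 75, 85] (same length) produces [15, 15, 56, 75, 85, 4].

[15, 15, 56, 75, 85, 4]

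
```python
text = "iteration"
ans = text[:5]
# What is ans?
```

text has length 9. The slice text[:5] selects indices [0, 1, 2, 3, 4] (0->'i', 1->'t', 2->'e', 3->'r', 4->'a'), giving 'itera'.

'itera'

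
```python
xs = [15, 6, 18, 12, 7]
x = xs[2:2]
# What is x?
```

xs has length 5. The slice xs[2:2] resolves to an empty index range, so the result is [].

[]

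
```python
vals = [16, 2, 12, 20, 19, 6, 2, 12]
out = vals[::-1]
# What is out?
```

vals has length 8. The slice vals[::-1] selects indices [7, 6, 5, 4, 3, 2, 1, 0] (7->12, 6->2, 5->6, 4->19, 3->20, 2->12, 1->2, 0->16), giving [12, 2, 6, 19, 20, 12, 2, 16].

[12, 2, 6, 19, 20, 12, 2, 16]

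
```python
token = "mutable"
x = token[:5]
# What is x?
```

token has length 7. The slice token[:5] selects indices [0, 1, 2, 3, 4] (0->'m', 1->'u', 2->'t', 3->'a', 4->'b'), giving 'mutab'.

'mutab'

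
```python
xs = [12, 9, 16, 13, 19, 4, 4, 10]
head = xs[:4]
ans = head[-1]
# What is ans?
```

xs has length 8. The slice xs[:4] selects indices [0, 1, 2, 3] (0->12, 1->9, 2->16, 3->13), giving [12, 9, 16, 13]. So head = [12, 9, 16, 13]. Then head[-1] = 13.

13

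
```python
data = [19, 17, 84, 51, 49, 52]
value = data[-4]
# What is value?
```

data has length 6. Negative index -4 maps to positive index 6 + (-4) = 2. data[2] = 84.

84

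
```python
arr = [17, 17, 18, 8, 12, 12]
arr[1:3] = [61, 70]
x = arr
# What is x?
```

arr starts as [17, 17, 18, 8, 12, 12] (length 6). The slice arr[1:3] covers indices [1, 2] with values [17, 18]. Replacing that slice with [61, 70] (same length) produces [17, 61, 70, 8, 12, 12].

[17, 61, 70, 8, 12, 12]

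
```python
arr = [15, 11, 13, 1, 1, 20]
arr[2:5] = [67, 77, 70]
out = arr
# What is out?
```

arr starts as [15, 11, 13, 1, 1, 20] (length 6). The slice arr[2:5] covers indices [2, 3, 4] with values [13, 1, 1]. Replacing that slice with [67, 77, 70] (same length) produces [15, 11, 67, 77, 70, 20].

[15, 11, 67, 77, 70, 20]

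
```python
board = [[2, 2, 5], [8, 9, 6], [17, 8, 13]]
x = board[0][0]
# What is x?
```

board[0] = [2, 2, 5]. Taking column 0 of that row yields 2.

2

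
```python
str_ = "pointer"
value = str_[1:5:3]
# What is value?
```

str_ has length 7. The slice str_[1:5:3] selects indices [1, 4] (1->'o', 4->'t'), giving 'ot'.

'ot'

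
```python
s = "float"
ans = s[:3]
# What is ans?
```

s has length 5. The slice s[:3] selects indices [0, 1, 2] (0->'f', 1->'l', 2->'o'), giving 'flo'.

'flo'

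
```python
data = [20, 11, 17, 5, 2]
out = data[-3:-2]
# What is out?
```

data has length 5. The slice data[-3:-2] selects indices [2] (2->17), giving [17].

[17]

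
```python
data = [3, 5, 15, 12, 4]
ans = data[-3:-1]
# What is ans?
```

data has length 5. The slice data[-3:-1] selects indices [2, 3] (2->15, 3->12), giving [15, 12].

[15, 12]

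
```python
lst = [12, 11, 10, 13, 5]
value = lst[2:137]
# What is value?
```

lst has length 5. The slice lst[2:137] selects indices [2, 3, 4] (2->10, 3->13, 4->5), giving [10, 13, 5].

[10, 13, 5]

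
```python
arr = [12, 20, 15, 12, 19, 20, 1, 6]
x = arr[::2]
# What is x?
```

arr has length 8. The slice arr[::2] selects indices [0, 2, 4, 6] (0->12, 2->15, 4->19, 6->1), giving [12, 15, 19, 1].

[12, 15, 19, 1]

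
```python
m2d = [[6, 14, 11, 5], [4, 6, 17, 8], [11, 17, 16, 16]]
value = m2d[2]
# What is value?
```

m2d has 3 rows. Row 2 is [11, 17, 16, 16].

[11, 17, 16, 16]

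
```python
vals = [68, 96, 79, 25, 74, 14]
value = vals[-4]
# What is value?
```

vals has length 6. Negative index -4 maps to positive index 6 + (-4) = 2. vals[2] = 79.

79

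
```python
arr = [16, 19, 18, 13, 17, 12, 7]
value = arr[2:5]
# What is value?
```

arr has length 7. The slice arr[2:5] selects indices [2, 3, 4] (2->18, 3->13, 4->17), giving [18, 13, 17].

[18, 13, 17]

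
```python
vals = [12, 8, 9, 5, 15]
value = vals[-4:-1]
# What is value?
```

vals has length 5. The slice vals[-4:-1] selects indices [1, 2, 3] (1->8, 2->9, 3->5), giving [8, 9, 5].

[8, 9, 5]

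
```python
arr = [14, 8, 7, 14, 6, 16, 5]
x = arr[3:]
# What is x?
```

arr has length 7. The slice arr[3:] selects indices [3, 4, 5, 6] (3->14, 4->6, 5->16, 6->5), giving [14, 6, 16, 5].

[14, 6, 16, 5]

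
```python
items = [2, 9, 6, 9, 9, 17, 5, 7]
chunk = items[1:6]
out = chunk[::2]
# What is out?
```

items has length 8. The slice items[1:6] selects indices [1, 2, 3, 4, 5] (1->9, 2->6, 3->9, 4->9, 5->17), giving [9, 6, 9, 9, 17]. So chunk = [9, 6, 9, 9, 17]. chunk has length 5. The slice chunk[::2] selects indices [0, 2, 4] (0->9, 2->9, 4->17), giving [9, 9, 17].

[9, 9, 17]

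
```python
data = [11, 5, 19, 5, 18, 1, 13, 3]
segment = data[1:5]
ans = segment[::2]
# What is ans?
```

data has length 8. The slice data[1:5] selects indices [1, 2, 3, 4] (1->5, 2->19, 3->5, 4->18), giving [5, 19, 5, 18]. So segment = [5, 19, 5, 18]. segment has length 4. The slice segment[::2] selects indices [0, 2] (0->5, 2->5), giving [5, 5].

[5, 5]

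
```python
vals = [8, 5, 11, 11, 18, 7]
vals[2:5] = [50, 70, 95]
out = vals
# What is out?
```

vals starts as [8, 5, 11, 11, 18, 7] (length 6). The slice vals[2:5] covers indices [2, 3, 4] with values [11, 11, 18]. Replacing that slice with [50, 70, 95] (same length) produces [8, 5, 50, 70, 95, 7].

[8, 5, 50, 70, 95, 7]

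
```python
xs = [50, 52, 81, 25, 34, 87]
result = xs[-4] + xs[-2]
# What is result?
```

xs has length 6. Negative index -4 maps to positive index 6 + (-4) = 2. xs[2] = 81.
xs has length 6. Negative index -2 maps to positive index 6 + (-2) = 4. xs[4] = 34.
Sum: 81 + 34 = 115.

115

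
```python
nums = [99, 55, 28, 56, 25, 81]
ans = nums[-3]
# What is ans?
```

nums has length 6. Negative index -3 maps to positive index 6 + (-3) = 3. nums[3] = 56.

56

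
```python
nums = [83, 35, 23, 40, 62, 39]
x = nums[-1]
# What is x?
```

nums has length 6. Negative index -1 maps to positive index 6 + (-1) = 5. nums[5] = 39.

39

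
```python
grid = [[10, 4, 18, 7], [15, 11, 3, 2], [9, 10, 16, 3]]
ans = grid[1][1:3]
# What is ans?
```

grid[1] = [15, 11, 3, 2]. grid[1] has length 4. The slice grid[1][1:3] selects indices [1, 2] (1->11, 2->3), giving [11, 3].

[11, 3]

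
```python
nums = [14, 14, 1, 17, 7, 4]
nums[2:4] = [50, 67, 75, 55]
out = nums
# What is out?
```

nums starts as [14, 14, 1, 17, 7, 4] (length 6). The slice nums[2:4] covers indices [2, 3] with values [1, 17]. Replacing that slice with [50, 67, 75, 55] (different length) produces [14, 14, 50, 67, 75, 55, 7, 4].

[14, 14, 50, 67, 75, 55, 7, 4]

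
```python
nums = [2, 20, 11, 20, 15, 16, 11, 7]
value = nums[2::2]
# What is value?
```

nums has length 8. The slice nums[2::2] selects indices [2, 4, 6] (2->11, 4->15, 6->11), giving [11, 15, 11].

[11, 15, 11]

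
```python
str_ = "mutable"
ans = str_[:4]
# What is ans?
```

str_ has length 7. The slice str_[:4] selects indices [0, 1, 2, 3] (0->'m', 1->'u', 2->'t', 3->'a'), giving 'muta'.

'muta'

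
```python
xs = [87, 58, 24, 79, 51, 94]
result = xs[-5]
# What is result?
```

xs has length 6. Negative index -5 maps to positive index 6 + (-5) = 1. xs[1] = 58.

58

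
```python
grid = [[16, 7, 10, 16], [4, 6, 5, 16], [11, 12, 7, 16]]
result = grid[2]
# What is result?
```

grid has 3 rows. Row 2 is [11, 12, 7, 16].

[11, 12, 7, 16]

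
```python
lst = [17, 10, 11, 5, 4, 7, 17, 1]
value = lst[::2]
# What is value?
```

lst has length 8. The slice lst[::2] selects indices [0, 2, 4, 6] (0->17, 2->11, 4->4, 6->17), giving [17, 11, 4, 17].

[17, 11, 4, 17]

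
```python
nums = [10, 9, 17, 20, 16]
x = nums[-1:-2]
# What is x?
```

nums has length 5. The slice nums[-1:-2] resolves to an empty index range, so the result is [].

[]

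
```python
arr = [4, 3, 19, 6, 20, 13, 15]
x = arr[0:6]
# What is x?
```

arr has length 7. The slice arr[0:6] selects indices [0, 1, 2, 3, 4, 5] (0->4, 1->3, 2->19, 3->6, 4->20, 5->13), giving [4, 3, 19, 6, 20, 13].

[4, 3, 19, 6, 20, 13]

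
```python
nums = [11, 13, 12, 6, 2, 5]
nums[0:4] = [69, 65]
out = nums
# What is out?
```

nums starts as [11, 13, 12, 6, 2, 5] (length 6). The slice nums[0:4] covers indices [0, 1, 2, 3] with values [11, 13, 12, 6]. Replacing that slice with [69, 65] (different length) produces [69, 65, 2, 5].

[69, 65, 2, 5]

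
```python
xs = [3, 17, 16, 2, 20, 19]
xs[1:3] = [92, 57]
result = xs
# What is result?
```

xs starts as [3, 17, 16, 2, 20, 19] (length 6). The slice xs[1:3] covers indices [1, 2] with values [17, 16]. Replacing that slice with [92, 57] (same length) produces [3, 92, 57, 2, 20, 19].

[3, 92, 57, 2, 20, 19]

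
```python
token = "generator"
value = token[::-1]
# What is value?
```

token has length 9. The slice token[::-1] selects indices [8, 7, 6, 5, 4, 3, 2, 1, 0] (8->'r', 7->'o', 6->'t', 5->'a', 4->'r', 3->'e', 2->'n', 1->'e', 0->'g'), giving 'rotareneg'.

'rotareneg'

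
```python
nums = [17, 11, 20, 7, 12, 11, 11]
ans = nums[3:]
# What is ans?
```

nums has length 7. The slice nums[3:] selects indices [3, 4, 5, 6] (3->7, 4->12, 5->11, 6->11), giving [7, 12, 11, 11].

[7, 12, 11, 11]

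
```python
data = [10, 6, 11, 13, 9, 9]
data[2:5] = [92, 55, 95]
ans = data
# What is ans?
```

data starts as [10, 6, 11, 13, 9, 9] (length 6). The slice data[2:5] covers indices [2, 3, 4] with values [11, 13, 9]. Replacing that slice with [92, 55, 95] (same length) produces [10, 6, 92, 55, 95, 9].

[10, 6, 92, 55, 95, 9]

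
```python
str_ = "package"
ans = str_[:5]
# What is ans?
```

str_ has length 7. The slice str_[:5] selects indices [0, 1, 2, 3, 4] (0->'p', 1->'a', 2->'c', 3->'k', 4->'a'), giving 'packa'.

'packa'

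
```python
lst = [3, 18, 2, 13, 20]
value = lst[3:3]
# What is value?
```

lst has length 5. The slice lst[3:3] resolves to an empty index range, so the result is [].

[]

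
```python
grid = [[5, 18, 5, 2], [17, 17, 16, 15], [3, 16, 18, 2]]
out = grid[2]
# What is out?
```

grid has 3 rows. Row 2 is [3, 16, 18, 2].

[3, 16, 18, 2]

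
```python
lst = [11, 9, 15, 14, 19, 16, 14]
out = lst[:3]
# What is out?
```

lst has length 7. The slice lst[:3] selects indices [0, 1, 2] (0->11, 1->9, 2->15), giving [11, 9, 15].

[11, 9, 15]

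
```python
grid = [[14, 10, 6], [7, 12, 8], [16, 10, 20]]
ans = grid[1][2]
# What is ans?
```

grid[1] = [7, 12, 8]. Taking column 2 of that row yields 8.

8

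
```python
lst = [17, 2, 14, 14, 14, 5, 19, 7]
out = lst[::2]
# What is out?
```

lst has length 8. The slice lst[::2] selects indices [0, 2, 4, 6] (0->17, 2->14, 4->14, 6->19), giving [17, 14, 14, 19].

[17, 14, 14, 19]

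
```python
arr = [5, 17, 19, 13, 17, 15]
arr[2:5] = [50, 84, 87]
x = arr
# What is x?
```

arr starts as [5, 17, 19, 13, 17, 15] (length 6). The slice arr[2:5] covers indices [2, 3, 4] with values [19, 13, 17]. Replacing that slice with [50, 84, 87] (same length) produces [5, 17, 50, 84, 87, 15].

[5, 17, 50, 84, 87, 15]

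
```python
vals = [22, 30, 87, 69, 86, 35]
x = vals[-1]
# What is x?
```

vals has length 6. Negative index -1 maps to positive index 6 + (-1) = 5. vals[5] = 35.

35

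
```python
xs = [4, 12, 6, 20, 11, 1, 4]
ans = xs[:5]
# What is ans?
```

xs has length 7. The slice xs[:5] selects indices [0, 1, 2, 3, 4] (0->4, 1->12, 2->6, 3->20, 4->11), giving [4, 12, 6, 20, 11].

[4, 12, 6, 20, 11]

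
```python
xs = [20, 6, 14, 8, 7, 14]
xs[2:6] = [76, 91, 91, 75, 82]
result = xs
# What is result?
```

xs starts as [20, 6, 14, 8, 7, 14] (length 6). The slice xs[2:6] covers indices [2, 3, 4, 5] with values [14, 8, 7, 14]. Replacing that slice with [76, 91, 91, 75, 82] (different length) produces [20, 6, 76, 91, 91, 75, 82].

[20, 6, 76, 91, 91, 75, 82]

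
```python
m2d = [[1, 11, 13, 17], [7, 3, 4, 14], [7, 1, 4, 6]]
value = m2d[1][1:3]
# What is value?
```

m2d[1] = [7, 3, 4, 14]. m2d[1] has length 4. The slice m2d[1][1:3] selects indices [1, 2] (1->3, 2->4), giving [3, 4].

[3, 4]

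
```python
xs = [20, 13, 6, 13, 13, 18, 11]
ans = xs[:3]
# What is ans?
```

xs has length 7. The slice xs[:3] selects indices [0, 1, 2] (0->20, 1->13, 2->6), giving [20, 13, 6].

[20, 13, 6]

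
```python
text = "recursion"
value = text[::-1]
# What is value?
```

text has length 9. The slice text[::-1] selects indices [8, 7, 6, 5, 4, 3, 2, 1, 0] (8->'n', 7->'o', 6->'i', 5->'s', 4->'r', 3->'u', 2->'c', 1->'e', 0->'r'), giving 'noisrucer'.

'noisrucer'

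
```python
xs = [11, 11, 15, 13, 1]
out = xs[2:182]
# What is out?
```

xs has length 5. The slice xs[2:182] selects indices [2, 3, 4] (2->15, 3->13, 4->1), giving [15, 13, 1].

[15, 13, 1]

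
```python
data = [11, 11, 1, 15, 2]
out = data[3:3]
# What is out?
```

data has length 5. The slice data[3:3] resolves to an empty index range, so the result is [].

[]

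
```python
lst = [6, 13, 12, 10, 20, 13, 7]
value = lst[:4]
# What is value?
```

lst has length 7. The slice lst[:4] selects indices [0, 1, 2, 3] (0->6, 1->13, 2->12, 3->10), giving [6, 13, 12, 10].

[6, 13, 12, 10]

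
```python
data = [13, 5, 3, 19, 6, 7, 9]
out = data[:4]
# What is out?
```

data has length 7. The slice data[:4] selects indices [0, 1, 2, 3] (0->13, 1->5, 2->3, 3->19), giving [13, 5, 3, 19].

[13, 5, 3, 19]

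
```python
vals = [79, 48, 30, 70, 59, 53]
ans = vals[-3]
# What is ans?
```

vals has length 6. Negative index -3 maps to positive index 6 + (-3) = 3. vals[3] = 70.

70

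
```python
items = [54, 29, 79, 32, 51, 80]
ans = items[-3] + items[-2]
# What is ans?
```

items has length 6. Negative index -3 maps to positive index 6 + (-3) = 3. items[3] = 32.
items has length 6. Negative index -2 maps to positive index 6 + (-2) = 4. items[4] = 51.
Sum: 32 + 51 = 83.

83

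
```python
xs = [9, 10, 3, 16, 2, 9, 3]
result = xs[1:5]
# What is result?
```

xs has length 7. The slice xs[1:5] selects indices [1, 2, 3, 4] (1->10, 2->3, 3->16, 4->2), giving [10, 3, 16, 2].

[10, 3, 16, 2]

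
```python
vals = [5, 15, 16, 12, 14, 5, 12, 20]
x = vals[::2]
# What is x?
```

vals has length 8. The slice vals[::2] selects indices [0, 2, 4, 6] (0->5, 2->16, 4->14, 6->12), giving [5, 16, 14, 12].

[5, 16, 14, 12]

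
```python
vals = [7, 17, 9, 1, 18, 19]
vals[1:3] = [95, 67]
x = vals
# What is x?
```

vals starts as [7, 17, 9, 1, 18, 19] (length 6). The slice vals[1:3] covers indices [1, 2] with values [17, 9]. Replacing that slice with [95, 67] (same length) produces [7, 95, 67, 1, 18, 19].

[7, 95, 67, 1, 18, 19]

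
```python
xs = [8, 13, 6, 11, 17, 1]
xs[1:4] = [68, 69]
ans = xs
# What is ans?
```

xs starts as [8, 13, 6, 11, 17, 1] (length 6). The slice xs[1:4] covers indices [1, 2, 3] with values [13, 6, 11]. Replacing that slice with [68, 69] (different length) produces [8, 68, 69, 17, 1].

[8, 68, 69, 17, 1]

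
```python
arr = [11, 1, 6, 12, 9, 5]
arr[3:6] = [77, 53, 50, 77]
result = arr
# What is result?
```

arr starts as [11, 1, 6, 12, 9, 5] (length 6). The slice arr[3:6] covers indices [3, 4, 5] with values [12, 9, 5]. Replacing that slice with [77, 53, 50, 77] (different length) produces [11, 1, 6, 77, 53, 50, 77].

[11, 1, 6, 77, 53, 50, 77]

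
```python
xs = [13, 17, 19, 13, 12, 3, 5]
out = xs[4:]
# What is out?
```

xs has length 7. The slice xs[4:] selects indices [4, 5, 6] (4->12, 5->3, 6->5), giving [12, 3, 5].

[12, 3, 5]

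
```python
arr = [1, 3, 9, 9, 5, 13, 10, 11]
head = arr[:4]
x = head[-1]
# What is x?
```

arr has length 8. The slice arr[:4] selects indices [0, 1, 2, 3] (0->1, 1->3, 2->9, 3->9), giving [1, 3, 9, 9]. So head = [1, 3, 9, 9]. Then head[-1] = 9.

9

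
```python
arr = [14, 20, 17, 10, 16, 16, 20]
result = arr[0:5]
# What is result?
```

arr has length 7. The slice arr[0:5] selects indices [0, 1, 2, 3, 4] (0->14, 1->20, 2->17, 3->10, 4->16), giving [14, 20, 17, 10, 16].

[14, 20, 17, 10, 16]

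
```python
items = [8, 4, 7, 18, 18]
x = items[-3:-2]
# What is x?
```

items has length 5. The slice items[-3:-2] selects indices [2] (2->7), giving [7].

[7]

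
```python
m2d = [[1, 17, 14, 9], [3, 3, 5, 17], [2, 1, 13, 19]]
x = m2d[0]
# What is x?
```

m2d has 3 rows. Row 0 is [1, 17, 14, 9].

[1, 17, 14, 9]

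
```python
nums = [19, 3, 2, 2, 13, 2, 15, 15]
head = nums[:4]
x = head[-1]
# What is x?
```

nums has length 8. The slice nums[:4] selects indices [0, 1, 2, 3] (0->19, 1->3, 2->2, 3->2), giving [19, 3, 2, 2]. So head = [19, 3, 2, 2]. Then head[-1] = 2.

2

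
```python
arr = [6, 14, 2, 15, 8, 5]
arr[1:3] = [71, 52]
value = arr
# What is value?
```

arr starts as [6, 14, 2, 15, 8, 5] (length 6). The slice arr[1:3] covers indices [1, 2] with values [14, 2]. Replacing that slice with [71, 52] (same length) produces [6, 71, 52, 15, 8, 5].

[6, 71, 52, 15, 8, 5]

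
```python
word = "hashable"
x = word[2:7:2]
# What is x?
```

word has length 8. The slice word[2:7:2] selects indices [2, 4, 6] (2->'s', 4->'a', 6->'l'), giving 'sal'.

'sal'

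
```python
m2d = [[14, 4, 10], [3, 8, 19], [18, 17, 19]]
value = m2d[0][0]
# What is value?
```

m2d[0] = [14, 4, 10]. Taking column 0 of that row yields 14.

14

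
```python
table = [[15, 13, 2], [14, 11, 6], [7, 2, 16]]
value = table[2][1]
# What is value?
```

table[2] = [7, 2, 16]. Taking column 1 of that row yields 2.

2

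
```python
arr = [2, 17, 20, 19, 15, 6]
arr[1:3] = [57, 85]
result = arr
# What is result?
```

arr starts as [2, 17, 20, 19, 15, 6] (length 6). The slice arr[1:3] covers indices [1, 2] with values [17, 20]. Replacing that slice with [57, 85] (same length) produces [2, 57, 85, 19, 15, 6].

[2, 57, 85, 19, 15, 6]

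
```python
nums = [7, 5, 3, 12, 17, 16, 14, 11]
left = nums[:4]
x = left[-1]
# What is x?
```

nums has length 8. The slice nums[:4] selects indices [0, 1, 2, 3] (0->7, 1->5, 2->3, 3->12), giving [7, 5, 3, 12]. So left = [7, 5, 3, 12]. Then left[-1] = 12.

12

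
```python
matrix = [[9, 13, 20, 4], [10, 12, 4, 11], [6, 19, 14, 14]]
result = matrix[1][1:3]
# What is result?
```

matrix[1] = [10, 12, 4, 11]. matrix[1] has length 4. The slice matrix[1][1:3] selects indices [1, 2] (1->12, 2->4), giving [12, 4].

[12, 4]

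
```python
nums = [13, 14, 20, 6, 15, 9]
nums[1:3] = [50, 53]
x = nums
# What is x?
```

nums starts as [13, 14, 20, 6, 15, 9] (length 6). The slice nums[1:3] covers indices [1, 2] with values [14, 20]. Replacing that slice with [50, 53] (same length) produces [13, 50, 53, 6, 15, 9].

[13, 50, 53, 6, 15, 9]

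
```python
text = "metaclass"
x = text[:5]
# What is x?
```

text has length 9. The slice text[:5] selects indices [0, 1, 2, 3, 4] (0->'m', 1->'e', 2->'t', 3->'a', 4->'c'), giving 'metac'.

'metac'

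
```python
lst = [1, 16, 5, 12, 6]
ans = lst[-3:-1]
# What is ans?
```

lst has length 5. The slice lst[-3:-1] selects indices [2, 3] (2->5, 3->12), giving [5, 12].

[5, 12]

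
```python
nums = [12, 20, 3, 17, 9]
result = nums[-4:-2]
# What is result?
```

nums has length 5. The slice nums[-4:-2] selects indices [1, 2] (1->20, 2->3), giving [20, 3].

[20, 3]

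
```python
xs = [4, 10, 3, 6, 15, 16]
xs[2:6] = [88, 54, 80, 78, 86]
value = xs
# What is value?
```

xs starts as [4, 10, 3, 6, 15, 16] (length 6). The slice xs[2:6] covers indices [2, 3, 4, 5] with values [3, 6, 15, 16]. Replacing that slice with [88, 54, 80, 78, 86] (different length) produces [4, 10, 88, 54, 80, 78, 86].

[4, 10, 88, 54, 80, 78, 86]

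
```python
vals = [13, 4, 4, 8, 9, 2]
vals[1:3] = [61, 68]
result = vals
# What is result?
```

vals starts as [13, 4, 4, 8, 9, 2] (length 6). The slice vals[1:3] covers indices [1, 2] with values [4, 4]. Replacing that slice with [61, 68] (same length) produces [13, 61, 68, 8, 9, 2].

[13, 61, 68, 8, 9, 2]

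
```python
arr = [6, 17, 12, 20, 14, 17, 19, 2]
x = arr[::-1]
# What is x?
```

arr has length 8. The slice arr[::-1] selects indices [7, 6, 5, 4, 3, 2, 1, 0] (7->2, 6->19, 5->17, 4->14, 3->20, 2->12, 1->17, 0->6), giving [2, 19, 17, 14, 20, 12, 17, 6].

[2, 19, 17, 14, 20, 12, 17, 6]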